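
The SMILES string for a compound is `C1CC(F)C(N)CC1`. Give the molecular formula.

C6H12FN

Atom tally by fragment:
  cyclohexane ring core → C:6 H:12
  (− 2 ring H displaced by substituents)
  + F → F:1
  + NH2 → N:1 H:2
Element totals:
  C: 6
  H: 12
  F: 1
  N: 1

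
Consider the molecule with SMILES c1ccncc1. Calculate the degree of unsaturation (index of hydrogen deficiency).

4

Atom tally by fragment:
  pyridine ring core → C:5 H:5 N:1
Element totals:
  C: 5
  H: 5
  N: 1
Molecular formula: C5H5N.
DoU = (2C + 2 + N − H − X) / 2 = (2·5 + 2 + 1 − 5 − 0) / 2 = 4.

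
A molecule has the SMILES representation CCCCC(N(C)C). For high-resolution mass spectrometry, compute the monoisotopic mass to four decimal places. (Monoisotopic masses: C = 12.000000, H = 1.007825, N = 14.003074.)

Atom tally by fragment:
  CH3 → C:1 H:3
  CH2 → C:1 H:2
  CH2 → C:1 H:2
  CH2 → C:1 H:2
  CH2N(CH3)2 → C:3 H:8 N:1
Element totals:
  C: 7
  H: 17
  N: 1
Molecular formula: C7H17N.
  M = 7(12.0) + 17(1.007825) + 14.003074
    = 84.000000 + 17.133025 + 14.003074 = 115.136099

115.1361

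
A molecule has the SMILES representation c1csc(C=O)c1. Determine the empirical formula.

Atom tally by fragment:
  thiophene ring core → C:4 H:4 S:1
  (− 1 ring H displaced by substituents)
  + CHO → C:1 H:1 O:1
Element totals:
  C: 5
  H: 4
  O: 1
  S: 1
Molecular formula: C5H4OS.
gcd of subscripts (5, 4, 1, 1) = 1, so the empirical formula equals the molecular formula.

C5H4OS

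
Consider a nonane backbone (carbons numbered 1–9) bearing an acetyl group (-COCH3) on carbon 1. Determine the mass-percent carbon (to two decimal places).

77.58%

Atom tally by fragment:
  CH3COCH2 → C:3 H:5 O:1
  CH2 → C:1 H:2
  CH2 → C:1 H:2
  CH2 → C:1 H:2
  CH2 → C:1 H:2
  CH2 → C:1 H:2
  CH2 → C:1 H:2
  CH2 → C:1 H:2
  CH3 → C:1 H:3
Element totals:
  C: 11
  H: 22
  O: 1
Molecular formula: C11H22O.
Molar mass = 170.296 g/mol.
Mass from C: 11 × 12.011 = 132.121 g/mol.
%C = 132.121 / 170.296 × 100 = 77.58%.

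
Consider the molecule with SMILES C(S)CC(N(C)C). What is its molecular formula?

C5H13NS

Atom tally by fragment:
  HSCH2 → C:1 H:3 S:1
  CH2 → C:1 H:2
  CH2N(CH3)2 → C:3 H:8 N:1
Element totals:
  C: 5
  H: 13
  N: 1
  S: 1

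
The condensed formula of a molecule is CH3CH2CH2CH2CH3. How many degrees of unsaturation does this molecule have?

0

Element totals:
  C: 5
  H: 12
Molecular formula: C5H12.
DoU = (2C + 2 + N − H − X) / 2 = (2·5 + 2 + 0 − 12 − 0) / 2 = 0.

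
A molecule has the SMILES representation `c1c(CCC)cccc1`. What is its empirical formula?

C3H4

Atom tally by fragment:
  benzene ring core → C:6 H:6
  (− 1 ring H displaced by substituents)
  + CH2CH2CH3 → C:3 H:7
Element totals:
  C: 9
  H: 12
Molecular formula: C9H12.
gcd of subscripts = 3; dividing each by 3:
  C: 9/3 = 3
  H: 12/3 = 4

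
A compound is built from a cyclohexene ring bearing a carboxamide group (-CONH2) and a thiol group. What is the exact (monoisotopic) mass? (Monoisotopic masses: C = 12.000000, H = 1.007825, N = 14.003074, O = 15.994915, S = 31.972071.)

Atom tally by fragment:
  cyclohexene ring core → C:6 H:10
  (− 2 ring H displaced by substituents)
  + CONH2 → C:1 H:2 O:1 N:1
  + SH → S:1 H:1
Element totals:
  C: 7
  H: 11
  N: 1
  O: 1
  S: 1
Molecular formula: C7H11NOS.
  M = 7(12.0) + 11(1.007825) + 14.003074 + 15.994915 + 31.972071
    = 84.000000 + 11.086075 + 14.003074 + 15.994915 + 31.972071 = 157.056135

157.0561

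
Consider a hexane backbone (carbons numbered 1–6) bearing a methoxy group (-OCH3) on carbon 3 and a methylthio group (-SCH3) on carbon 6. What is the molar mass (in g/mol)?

162.29 g/mol

Atom tally by fragment:
  CH3 → C:1 H:3
  CH2 → C:1 H:2
  CH(OCH3) → C:2 H:4 O:1
  CH2 → C:1 H:2
  CH2 → C:1 H:2
  CH2SCH3 → C:2 H:5 S:1
Element totals:
  C: 8
  H: 18
  O: 1
  S: 1
Molecular formula: C8H18OS.
  M = 8(12.011) + 18(1.008) + 15.999 + 32.06
    = 96.088 + 18.144 + 15.999 + 32.060 = 162.291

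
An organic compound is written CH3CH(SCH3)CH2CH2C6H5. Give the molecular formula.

C11H16S

Atom tally by fragment:
  CH3 → C:1 H:3
  CH(SCH3) → C:2 H:4 S:1
  CH2 → C:1 H:2
  CH2C6H5 → C:7 H:7
Element totals:
  C: 11
  H: 16
  S: 1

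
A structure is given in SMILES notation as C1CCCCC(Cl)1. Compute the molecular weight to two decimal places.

118.60 g/mol

Atom tally by fragment:
  cyclohexane ring core → C:6 H:12
  (− 1 ring H displaced by substituents)
  + Cl → Cl:1
Element totals:
  C: 6
  H: 11
  Cl: 1
Molecular formula: C6H11Cl.
  M = 6(12.011) + 11(1.008) + 35.45
    = 72.066 + 11.088 + 35.450 = 118.604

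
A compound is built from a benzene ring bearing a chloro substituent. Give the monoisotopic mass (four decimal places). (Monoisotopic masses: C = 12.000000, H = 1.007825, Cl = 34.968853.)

112.0080

Atom tally by fragment:
  benzene ring core → C:6 H:6
  (− 1 ring H displaced by substituents)
  + Cl → Cl:1
Element totals:
  C: 6
  H: 5
  Cl: 1
Molecular formula: C6H5Cl.
  M = 6(12.0) + 5(1.007825) + 34.968853
    = 72.000000 + 5.039125 + 34.968853 = 112.007978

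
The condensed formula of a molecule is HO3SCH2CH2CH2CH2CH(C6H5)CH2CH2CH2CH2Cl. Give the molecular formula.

Atom tally by fragment:
  HO3SCH2 → C:1 H:3 S:1 O:3
  CH2 → C:1 H:2
  CH2 → C:1 H:2
  CH2 → C:1 H:2
  CH(C6H5) → C:7 H:6
  CH2 → C:1 H:2
  CH2 → C:1 H:2
  CH2 → C:1 H:2
  CH2Cl → C:1 H:2 Cl:1
Element totals:
  C: 15
  H: 23
  Cl: 1
  O: 3
  S: 1

C15H23ClO3S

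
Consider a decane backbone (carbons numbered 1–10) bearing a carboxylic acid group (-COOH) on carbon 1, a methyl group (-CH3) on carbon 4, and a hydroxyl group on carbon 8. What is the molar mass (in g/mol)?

216.32 g/mol

Atom tally by fragment:
  HOOCCH2 → C:2 H:3 O:2
  CH2 → C:1 H:2
  CH2 → C:1 H:2
  CH(CH3) → C:2 H:4
  CH2 → C:1 H:2
  CH2 → C:1 H:2
  CH2 → C:1 H:2
  CH(OH) → C:1 H:2 O:1
  CH2 → C:1 H:2
  CH3 → C:1 H:3
Element totals:
  C: 12
  H: 24
  O: 3
Molecular formula: C12H24O3.
  M = 12(12.011) + 24(1.008) + 3(15.999)
    = 144.132 + 24.192 + 47.997 = 216.321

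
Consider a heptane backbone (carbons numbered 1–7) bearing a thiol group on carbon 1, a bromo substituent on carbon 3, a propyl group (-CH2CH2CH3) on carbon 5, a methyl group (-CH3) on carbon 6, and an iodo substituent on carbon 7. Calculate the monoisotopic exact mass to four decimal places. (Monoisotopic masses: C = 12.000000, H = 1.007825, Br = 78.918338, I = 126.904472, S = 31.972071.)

391.9670

Atom tally by fragment:
  HSCH2 → C:1 H:3 S:1
  CH2 → C:1 H:2
  CH(Br) → C:1 H:1 Br:1
  CH2 → C:1 H:2
  CH(CH2CH2CH3) → C:4 H:8
  CH(CH3) → C:2 H:4
  CH2I → C:1 H:2 I:1
Element totals:
  C: 11
  H: 22
  Br: 1
  I: 1
  S: 1
Molecular formula: C11H22BrIS.
  M = 11(12.0) + 22(1.007825) + 78.918338 + 126.904472 + 31.972071
    = 132.000000 + 22.172150 + 78.918338 + 126.904472 + 31.972071 = 391.967031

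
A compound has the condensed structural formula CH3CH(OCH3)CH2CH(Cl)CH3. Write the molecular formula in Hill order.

C6H13ClO

Atom tally by fragment:
  CH3 → C:1 H:3
  CH(OCH3) → C:2 H:4 O:1
  CH2 → C:1 H:2
  CH(Cl) → C:1 H:1 Cl:1
  CH3 → C:1 H:3
Element totals:
  C: 6
  H: 13
  Cl: 1
  O: 1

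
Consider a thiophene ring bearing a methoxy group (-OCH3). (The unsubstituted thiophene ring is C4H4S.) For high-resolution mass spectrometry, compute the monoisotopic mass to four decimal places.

Atom tally by fragment:
  thiophene ring core → C:4 H:4 S:1
  (− 1 ring H displaced by substituents)
  + OCH3 → C:1 H:3 O:1
Element totals:
  C: 5
  H: 6
  O: 1
  S: 1
Molecular formula: C5H6OS.
  M = 5(12.0) + 6(1.007825) + 15.994915 + 31.972071
    = 60.000000 + 6.046950 + 15.994915 + 31.972071 = 114.013936

114.0139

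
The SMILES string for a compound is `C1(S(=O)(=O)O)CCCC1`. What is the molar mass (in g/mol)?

150.19 g/mol

Atom tally by fragment:
  cyclopentane ring core → C:5 H:10
  (− 1 ring H displaced by substituents)
  + SO3H → S:1 O:3 H:1
Element totals:
  C: 5
  H: 10
  O: 3
  S: 1
Molecular formula: C5H10O3S.
  M = 5(12.011) + 10(1.008) + 3(15.999) + 32.06
    = 60.055 + 10.080 + 47.997 + 32.060 = 150.192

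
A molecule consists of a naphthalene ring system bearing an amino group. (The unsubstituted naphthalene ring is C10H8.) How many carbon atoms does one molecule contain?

Atom tally by fragment:
  naphthalene ring system core → C:10 H:8
  (− 1 ring H displaced by substituents)
  + NH2 → N:1 H:2
Element totals:
  C: 10
  H: 9
  N: 1

10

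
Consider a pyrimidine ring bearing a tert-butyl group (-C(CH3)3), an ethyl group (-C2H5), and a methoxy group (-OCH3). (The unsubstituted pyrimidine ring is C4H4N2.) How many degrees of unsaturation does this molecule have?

4

Atom tally by fragment:
  pyrimidine ring core → C:4 H:4 N:2
  (− 3 ring H displaced by substituents)
  + C(CH3)3 → C:4 H:9
  + C2H5 → C:2 H:5
  + OCH3 → C:1 H:3 O:1
Element totals:
  C: 11
  H: 18
  N: 2
  O: 1
Molecular formula: C11H18N2O.
DoU = (2C + 2 + N − H − X) / 2 = (2·11 + 2 + 2 − 18 − 0) / 2 = 4.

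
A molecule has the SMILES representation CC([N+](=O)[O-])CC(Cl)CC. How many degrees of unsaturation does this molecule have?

Atom tally by fragment:
  CH3 → C:1 H:3
  CH(NO2) → C:1 H:1 N:1 O:2
  CH2 → C:1 H:2
  CH(Cl) → C:1 H:1 Cl:1
  CH2 → C:1 H:2
  CH3 → C:1 H:3
Element totals:
  C: 6
  H: 12
  Cl: 1
  N: 1
  O: 2
Molecular formula: C6H12ClNO2.
DoU = (2C + 2 + N − H − X) / 2 = (2·6 + 2 + 1 − 12 − 1) / 2 = 1.

1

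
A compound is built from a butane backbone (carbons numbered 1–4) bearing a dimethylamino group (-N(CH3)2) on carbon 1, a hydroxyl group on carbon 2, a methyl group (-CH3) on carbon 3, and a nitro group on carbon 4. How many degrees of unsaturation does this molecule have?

Atom tally by fragment:
  (CH3)2NCH2 → C:3 H:8 N:1
  CH(OH) → C:1 H:2 O:1
  CH(CH3) → C:2 H:4
  CH2NO2 → C:1 H:2 N:1 O:2
Element totals:
  C: 7
  H: 16
  N: 2
  O: 3
Molecular formula: C7H16N2O3.
DoU = (2C + 2 + N − H − X) / 2 = (2·7 + 2 + 2 − 16 − 0) / 2 = 1.

1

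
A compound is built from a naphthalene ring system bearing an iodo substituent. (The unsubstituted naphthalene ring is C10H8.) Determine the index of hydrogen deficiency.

7

Atom tally by fragment:
  naphthalene ring system core → C:10 H:8
  (− 1 ring H displaced by substituents)
  + I → I:1
Element totals:
  C: 10
  H: 7
  I: 1
Molecular formula: C10H7I.
DoU = (2C + 2 + N − H − X) / 2 = (2·10 + 2 + 0 − 7 − 1) / 2 = 7.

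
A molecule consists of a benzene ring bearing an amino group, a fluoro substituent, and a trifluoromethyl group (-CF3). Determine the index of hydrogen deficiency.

4

Atom tally by fragment:
  benzene ring core → C:6 H:6
  (− 3 ring H displaced by substituents)
  + NH2 → N:1 H:2
  + F → F:1
  + CF3 → C:1 F:3
Element totals:
  C: 7
  H: 5
  F: 4
  N: 1
Molecular formula: C7H5F4N.
DoU = (2C + 2 + N − H − X) / 2 = (2·7 + 2 + 1 − 5 − 4) / 2 = 4.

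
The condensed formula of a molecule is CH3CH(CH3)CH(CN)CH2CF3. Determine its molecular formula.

C7H10F3N

Atom tally by fragment:
  CH3 → C:1 H:3
  CH(CH3) → C:2 H:4
  CH(CN) → C:2 H:1 N:1
  CH2CF3 → C:2 H:2 F:3
Element totals:
  C: 7
  H: 10
  F: 3
  N: 1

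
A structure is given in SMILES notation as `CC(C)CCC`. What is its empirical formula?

Atom tally by fragment:
  CH3 → C:1 H:3
  CH(CH3) → C:2 H:4
  CH2 → C:1 H:2
  CH2 → C:1 H:2
  CH3 → C:1 H:3
Element totals:
  C: 6
  H: 14
Molecular formula: C6H14.
gcd of subscripts = 2; dividing each by 2:
  C: 6/2 = 3
  H: 14/2 = 7

C3H7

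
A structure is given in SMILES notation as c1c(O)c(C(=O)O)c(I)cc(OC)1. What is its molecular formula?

Atom tally by fragment:
  benzene ring core → C:6 H:6
  (− 4 ring H displaced by substituents)
  + OH → O:1 H:1
  + COOH → C:1 H:1 O:2
  + I → I:1
  + OCH3 → C:1 H:3 O:1
Element totals:
  C: 8
  H: 7
  I: 1
  O: 4

C8H7IO4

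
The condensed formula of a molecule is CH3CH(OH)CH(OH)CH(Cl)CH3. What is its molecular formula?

C5H11ClO2

Atom tally by fragment:
  CH3 → C:1 H:3
  CH(OH) → C:1 H:2 O:1
  CH(OH) → C:1 H:2 O:1
  CH(Cl) → C:1 H:1 Cl:1
  CH3 → C:1 H:3
Element totals:
  C: 5
  H: 11
  Cl: 1
  O: 2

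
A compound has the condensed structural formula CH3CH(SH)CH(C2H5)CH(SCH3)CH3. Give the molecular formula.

C8H18S2

Atom tally by fragment:
  CH3 → C:1 H:3
  CH(SH) → C:1 H:2 S:1
  CH(C2H5) → C:3 H:6
  CH(SCH3) → C:2 H:4 S:1
  CH3 → C:1 H:3
Element totals:
  C: 8
  H: 18
  S: 2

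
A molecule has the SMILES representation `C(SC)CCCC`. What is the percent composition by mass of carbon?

60.95%

Atom tally by fragment:
  CH3SCH2 → C:2 H:5 S:1
  CH2 → C:1 H:2
  CH2 → C:1 H:2
  CH2 → C:1 H:2
  CH3 → C:1 H:3
Element totals:
  C: 6
  H: 14
  S: 1
Molecular formula: C6H14S.
Molar mass = 118.238 g/mol.
Mass from C: 6 × 12.011 = 72.066 g/mol.
%C = 72.066 / 118.238 × 100 = 60.95%.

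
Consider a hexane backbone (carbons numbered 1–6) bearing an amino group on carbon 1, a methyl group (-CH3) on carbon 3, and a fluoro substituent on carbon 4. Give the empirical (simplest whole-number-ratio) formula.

C7H16FN

Atom tally by fragment:
  H2NCH2 → C:1 H:4 N:1
  CH2 → C:1 H:2
  CH(CH3) → C:2 H:4
  CH(F) → C:1 H:1 F:1
  CH2 → C:1 H:2
  CH3 → C:1 H:3
Element totals:
  C: 7
  H: 16
  F: 1
  N: 1
Molecular formula: C7H16FN.
gcd of subscripts (7, 1, 16, 1) = 1, so the empirical formula equals the molecular formula.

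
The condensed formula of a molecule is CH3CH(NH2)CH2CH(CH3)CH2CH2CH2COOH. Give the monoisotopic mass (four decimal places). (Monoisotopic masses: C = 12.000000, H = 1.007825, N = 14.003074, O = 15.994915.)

173.1416

Element totals:
  C: 9
  H: 19
  N: 1
  O: 2
Molecular formula: C9H19NO2.
  M = 9(12.0) + 19(1.007825) + 14.003074 + 2(15.994915)
    = 108.000000 + 19.148675 + 14.003074 + 31.989830 = 173.141579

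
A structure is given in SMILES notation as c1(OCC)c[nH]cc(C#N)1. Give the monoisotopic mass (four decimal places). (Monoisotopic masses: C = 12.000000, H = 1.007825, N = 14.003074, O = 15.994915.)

136.0637

Atom tally by fragment:
  pyrrole ring core → C:4 H:5 N:1
  (− 2 ring H displaced by substituents)
  + OC2H5 → C:2 H:5 O:1
  + CN → C:1 N:1
Element totals:
  C: 7
  H: 8
  N: 2
  O: 1
Molecular formula: C7H8N2O.
  M = 7(12.0) + 8(1.007825) + 2(14.003074) + 15.994915
    = 84.000000 + 8.062600 + 28.006148 + 15.994915 = 136.063663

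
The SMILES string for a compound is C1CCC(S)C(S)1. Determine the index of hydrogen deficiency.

1

Atom tally by fragment:
  cyclopentane ring core → C:5 H:10
  (− 2 ring H displaced by substituents)
  + SH → S:1 H:1
  + SH → S:1 H:1
Element totals:
  C: 5
  H: 10
  S: 2
Molecular formula: C5H10S2.
DoU = (2C + 2 + N − H − X) / 2 = (2·5 + 2 + 0 − 10 − 0) / 2 = 1.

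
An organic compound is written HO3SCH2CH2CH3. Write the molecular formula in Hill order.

C3H8O3S

Element totals:
  C: 3
  H: 8
  O: 3
  S: 1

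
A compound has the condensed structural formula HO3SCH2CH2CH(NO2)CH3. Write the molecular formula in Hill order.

Element totals:
  C: 4
  H: 9
  N: 1
  O: 5
  S: 1

C4H9NO5S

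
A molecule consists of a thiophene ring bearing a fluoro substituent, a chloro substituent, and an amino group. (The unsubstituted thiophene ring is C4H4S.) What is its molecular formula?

C4H3ClFNS

Atom tally by fragment:
  thiophene ring core → C:4 H:4 S:1
  (− 3 ring H displaced by substituents)
  + F → F:1
  + Cl → Cl:1
  + NH2 → N:1 H:2
Element totals:
  C: 4
  H: 3
  Cl: 1
  F: 1
  N: 1
  S: 1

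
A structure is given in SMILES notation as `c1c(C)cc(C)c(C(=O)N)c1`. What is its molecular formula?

C9H11NO

Atom tally by fragment:
  benzene ring core → C:6 H:6
  (− 3 ring H displaced by substituents)
  + CH3 → C:1 H:3
  + CH3 → C:1 H:3
  + CONH2 → C:1 H:2 O:1 N:1
Element totals:
  C: 9
  H: 11
  N: 1
  O: 1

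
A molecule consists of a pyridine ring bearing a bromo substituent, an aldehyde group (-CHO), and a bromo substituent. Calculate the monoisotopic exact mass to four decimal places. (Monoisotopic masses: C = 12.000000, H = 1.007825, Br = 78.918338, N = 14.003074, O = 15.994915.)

Atom tally by fragment:
  pyridine ring core → C:5 H:5 N:1
  (− 3 ring H displaced by substituents)
  + Br → Br:1
  + CHO → C:1 H:1 O:1
  + Br → Br:1
Element totals:
  C: 6
  H: 3
  Br: 2
  N: 1
  O: 1
Molecular formula: C6H3Br2NO.
  M = 6(12.0) + 3(1.007825) + 2(78.918338) + 14.003074 + 15.994915
    = 72.000000 + 3.023475 + 157.836676 + 14.003074 + 15.994915 = 262.858140

262.8581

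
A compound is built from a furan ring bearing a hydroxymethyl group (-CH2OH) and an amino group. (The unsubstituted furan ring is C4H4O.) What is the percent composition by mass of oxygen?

Atom tally by fragment:
  furan ring core → C:4 H:4 O:1
  (− 2 ring H displaced by substituents)
  + CH2OH → C:1 H:3 O:1
  + NH2 → N:1 H:2
Element totals:
  C: 5
  H: 7
  N: 1
  O: 2
Molecular formula: C5H7NO2.
Molar mass = 113.116 g/mol.
Mass from O: 2 × 15.999 = 31.998 g/mol.
%O = 31.998 / 113.116 × 100 = 28.29%.

28.29%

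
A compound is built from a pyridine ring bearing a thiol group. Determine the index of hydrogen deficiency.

Atom tally by fragment:
  pyridine ring core → C:5 H:5 N:1
  (− 1 ring H displaced by substituents)
  + SH → S:1 H:1
Element totals:
  C: 5
  H: 5
  N: 1
  S: 1
Molecular formula: C5H5NS.
DoU = (2C + 2 + N − H − X) / 2 = (2·5 + 2 + 1 − 5 − 0) / 2 = 4.

4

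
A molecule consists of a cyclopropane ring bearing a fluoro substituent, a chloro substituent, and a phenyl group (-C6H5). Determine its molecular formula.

C9H8ClF

Atom tally by fragment:
  cyclopropane ring core → C:3 H:6
  (− 3 ring H displaced by substituents)
  + F → F:1
  + Cl → Cl:1
  + C6H5 → C:6 H:5
Element totals:
  C: 9
  H: 8
  Cl: 1
  F: 1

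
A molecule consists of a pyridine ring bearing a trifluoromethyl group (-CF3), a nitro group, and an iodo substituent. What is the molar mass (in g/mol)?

Atom tally by fragment:
  pyridine ring core → C:5 H:5 N:1
  (− 3 ring H displaced by substituents)
  + CF3 → C:1 F:3
  + NO2 → N:1 O:2
  + I → I:1
Element totals:
  C: 6
  H: 2
  F: 3
  I: 1
  N: 2
  O: 2
Molecular formula: C6H2F3IN2O2.
  M = 6(12.011) + 2(1.008) + 3(18.998) + 126.904 + 2(14.007) + 2(15.999)
    = 72.066 + 2.016 + 56.994 + 126.904 + 28.014 + 31.998 = 317.992

317.99 g/mol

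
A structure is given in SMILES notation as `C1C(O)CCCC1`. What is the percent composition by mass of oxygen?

15.97%

Atom tally by fragment:
  cyclohexane ring core → C:6 H:12
  (− 1 ring H displaced by substituents)
  + OH → O:1 H:1
Element totals:
  C: 6
  H: 12
  O: 1
Molecular formula: C6H12O.
Molar mass = 100.161 g/mol.
Mass from O: 1 × 15.999 = 15.999 g/mol.
%O = 15.999 / 100.161 × 100 = 15.97%.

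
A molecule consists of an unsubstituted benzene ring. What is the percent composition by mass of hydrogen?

7.74%

Atom tally by fragment:
  benzene ring core → C:6 H:6
Element totals:
  C: 6
  H: 6
Molecular formula: C6H6.
Molar mass = 78.114 g/mol.
Mass from H: 6 × 1.008 = 6.048 g/mol.
%H = 6.048 / 78.114 × 100 = 7.74%.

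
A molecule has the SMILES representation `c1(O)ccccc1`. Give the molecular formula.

Atom tally by fragment:
  benzene ring core → C:6 H:6
  (− 1 ring H displaced by substituents)
  + OH → O:1 H:1
Element totals:
  C: 6
  H: 6
  O: 1

C6H6O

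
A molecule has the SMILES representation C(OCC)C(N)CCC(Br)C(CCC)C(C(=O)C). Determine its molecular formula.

C14H28BrNO2

Atom tally by fragment:
  C2H5OCH2 → C:3 H:7 O:1
  CH(NH2) → C:1 H:3 N:1
  CH2 → C:1 H:2
  CH2 → C:1 H:2
  CH(Br) → C:1 H:1 Br:1
  CH(CH2CH2CH3) → C:4 H:8
  CH2COCH3 → C:3 H:5 O:1
Element totals:
  C: 14
  H: 28
  Br: 1
  N: 1
  O: 2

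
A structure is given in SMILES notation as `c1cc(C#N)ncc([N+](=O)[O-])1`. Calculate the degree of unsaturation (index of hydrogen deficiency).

7

Atom tally by fragment:
  pyridine ring core → C:5 H:5 N:1
  (− 2 ring H displaced by substituents)
  + CN → C:1 N:1
  + NO2 → N:1 O:2
Element totals:
  C: 6
  H: 3
  N: 3
  O: 2
Molecular formula: C6H3N3O2.
DoU = (2C + 2 + N − H − X) / 2 = (2·6 + 2 + 3 − 3 − 0) / 2 = 7.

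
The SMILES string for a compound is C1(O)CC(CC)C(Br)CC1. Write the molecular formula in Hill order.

C8H15BrO

Atom tally by fragment:
  cyclohexane ring core → C:6 H:12
  (− 3 ring H displaced by substituents)
  + OH → O:1 H:1
  + C2H5 → C:2 H:5
  + Br → Br:1
Element totals:
  C: 8
  H: 15
  Br: 1
  O: 1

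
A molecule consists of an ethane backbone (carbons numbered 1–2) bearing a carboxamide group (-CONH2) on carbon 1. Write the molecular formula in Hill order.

C3H7NO

Atom tally by fragment:
  H2NOCCH2 → C:2 H:4 O:1 N:1
  CH3 → C:1 H:3
Element totals:
  C: 3
  H: 7
  N: 1
  O: 1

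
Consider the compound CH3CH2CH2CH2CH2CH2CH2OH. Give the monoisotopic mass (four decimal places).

Atom tally by fragment:
  CH3 → C:1 H:3
  CH2 → C:1 H:2
  CH2 → C:1 H:2
  CH2 → C:1 H:2
  CH2 → C:1 H:2
  CH2 → C:1 H:2
  CH2OH → C:1 H:3 O:1
Element totals:
  C: 7
  H: 16
  O: 1
Molecular formula: C7H16O.
  M = 7(12.0) + 16(1.007825) + 15.994915
    = 84.000000 + 16.125200 + 15.994915 = 116.120115

116.1201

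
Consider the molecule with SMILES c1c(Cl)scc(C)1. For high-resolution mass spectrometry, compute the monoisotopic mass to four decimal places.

Atom tally by fragment:
  thiophene ring core → C:4 H:4 S:1
  (− 2 ring H displaced by substituents)
  + Cl → Cl:1
  + CH3 → C:1 H:3
Element totals:
  C: 5
  H: 5
  Cl: 1
  S: 1
Molecular formula: C5H5ClS.
  M = 5(12.0) + 5(1.007825) + 34.968853 + 31.972071
    = 60.000000 + 5.039125 + 34.968853 + 31.972071 = 131.980049

131.9800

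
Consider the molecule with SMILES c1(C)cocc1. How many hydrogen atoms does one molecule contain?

Atom tally by fragment:
  furan ring core → C:4 H:4 O:1
  (− 1 ring H displaced by substituents)
  + CH3 → C:1 H:3
Element totals:
  C: 5
  H: 6
  O: 1

6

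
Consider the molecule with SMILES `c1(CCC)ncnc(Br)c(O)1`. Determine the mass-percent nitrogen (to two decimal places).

Atom tally by fragment:
  pyrimidine ring core → C:4 H:4 N:2
  (− 3 ring H displaced by substituents)
  + CH2CH2CH3 → C:3 H:7
  + Br → Br:1
  + OH → O:1 H:1
Element totals:
  C: 7
  H: 9
  Br: 1
  N: 2
  O: 1
Molecular formula: C7H9BrN2O.
Molar mass = 217.066 g/mol.
Mass from N: 2 × 14.007 = 28.014 g/mol.
%N = 28.014 / 217.066 × 100 = 12.91%.

12.91%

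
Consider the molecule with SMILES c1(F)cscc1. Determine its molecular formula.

C4H3FS

Atom tally by fragment:
  thiophene ring core → C:4 H:4 S:1
  (− 1 ring H displaced by substituents)
  + F → F:1
Element totals:
  C: 4
  H: 3
  F: 1
  S: 1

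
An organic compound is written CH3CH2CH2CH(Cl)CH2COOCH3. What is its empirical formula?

Element totals:
  C: 7
  H: 13
  Cl: 1
  O: 2
Molecular formula: C7H13ClO2.
gcd of subscripts (7, 1, 13, 2) = 1, so the empirical formula equals the molecular formula.

C7H13ClO2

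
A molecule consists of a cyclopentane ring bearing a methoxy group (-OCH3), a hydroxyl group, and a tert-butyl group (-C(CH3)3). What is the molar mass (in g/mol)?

172.27 g/mol

Atom tally by fragment:
  cyclopentane ring core → C:5 H:10
  (− 3 ring H displaced by substituents)
  + OCH3 → C:1 H:3 O:1
  + OH → O:1 H:1
  + C(CH3)3 → C:4 H:9
Element totals:
  C: 10
  H: 20
  O: 2
Molecular formula: C10H20O2.
  M = 10(12.011) + 20(1.008) + 2(15.999)
    = 120.110 + 20.160 + 31.998 = 172.268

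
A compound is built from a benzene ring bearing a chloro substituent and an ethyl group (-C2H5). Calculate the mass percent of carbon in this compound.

Atom tally by fragment:
  benzene ring core → C:6 H:6
  (− 2 ring H displaced by substituents)
  + Cl → Cl:1
  + C2H5 → C:2 H:5
Element totals:
  C: 8
  H: 9
  Cl: 1
Molecular formula: C8H9Cl.
Molar mass = 140.610 g/mol.
Mass from C: 8 × 12.011 = 96.088 g/mol.
%C = 96.088 / 140.610 × 100 = 68.34%.

68.34%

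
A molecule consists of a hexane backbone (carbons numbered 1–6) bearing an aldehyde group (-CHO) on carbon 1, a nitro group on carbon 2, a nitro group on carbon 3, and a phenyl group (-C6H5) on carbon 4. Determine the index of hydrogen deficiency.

Atom tally by fragment:
  OHCCH2 → C:2 H:3 O:1
  CH(NO2) → C:1 H:1 N:1 O:2
  CH(NO2) → C:1 H:1 N:1 O:2
  CH(C6H5) → C:7 H:6
  CH2 → C:1 H:2
  CH3 → C:1 H:3
Element totals:
  C: 13
  H: 16
  N: 2
  O: 5
Molecular formula: C13H16N2O5.
DoU = (2C + 2 + N − H − X) / 2 = (2·13 + 2 + 2 − 16 − 0) / 2 = 7.

7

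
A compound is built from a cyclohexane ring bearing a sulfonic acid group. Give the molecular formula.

Atom tally by fragment:
  cyclohexane ring core → C:6 H:12
  (− 1 ring H displaced by substituents)
  + SO3H → S:1 O:3 H:1
Element totals:
  C: 6
  H: 12
  O: 3
  S: 1

C6H12O3S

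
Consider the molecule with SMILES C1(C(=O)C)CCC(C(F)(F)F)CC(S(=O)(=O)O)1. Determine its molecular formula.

C9H13F3O4S

Atom tally by fragment:
  cyclohexane ring core → C:6 H:12
  (− 3 ring H displaced by substituents)
  + COCH3 → C:2 H:3 O:1
  + CF3 → C:1 F:3
  + SO3H → S:1 O:3 H:1
Element totals:
  C: 9
  H: 13
  F: 3
  O: 4
  S: 1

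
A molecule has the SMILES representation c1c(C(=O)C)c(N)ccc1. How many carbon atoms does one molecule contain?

8

Atom tally by fragment:
  benzene ring core → C:6 H:6
  (− 2 ring H displaced by substituents)
  + COCH3 → C:2 H:3 O:1
  + NH2 → N:1 H:2
Element totals:
  C: 8
  H: 9
  N: 1
  O: 1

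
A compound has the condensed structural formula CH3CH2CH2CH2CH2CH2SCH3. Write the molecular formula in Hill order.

C7H16S

Atom tally by fragment:
  CH3 → C:1 H:3
  CH2 → C:1 H:2
  CH2 → C:1 H:2
  CH2 → C:1 H:2
  CH2 → C:1 H:2
  CH2SCH3 → C:2 H:5 S:1
Element totals:
  C: 7
  H: 16
  S: 1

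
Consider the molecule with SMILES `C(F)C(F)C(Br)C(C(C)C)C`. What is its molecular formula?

Atom tally by fragment:
  FCH2 → C:1 H:2 F:1
  CH(F) → C:1 H:1 F:1
  CH(Br) → C:1 H:1 Br:1
  CH(CH(CH3)2) → C:4 H:8
  CH3 → C:1 H:3
Element totals:
  C: 8
  H: 15
  Br: 1
  F: 2

C8H15BrF2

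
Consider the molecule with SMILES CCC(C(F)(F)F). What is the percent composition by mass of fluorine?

Atom tally by fragment:
  CH3 → C:1 H:3
  CH2 → C:1 H:2
  CH2CF3 → C:2 H:2 F:3
Element totals:
  C: 4
  H: 7
  F: 3
Molecular formula: C4H7F3.
Molar mass = 112.094 g/mol.
Mass from F: 3 × 18.998 = 56.994 g/mol.
%F = 56.994 / 112.094 × 100 = 50.84%.

50.84%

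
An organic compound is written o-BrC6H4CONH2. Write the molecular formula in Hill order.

C7H6BrNO

Element totals:
  C: 7
  H: 6
  Br: 1
  N: 1
  O: 1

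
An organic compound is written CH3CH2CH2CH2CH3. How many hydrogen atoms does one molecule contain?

Element totals:
  C: 5
  H: 12

12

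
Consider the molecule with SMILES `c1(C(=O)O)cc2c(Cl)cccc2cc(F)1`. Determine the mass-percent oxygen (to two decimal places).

Atom tally by fragment:
  naphthalene ring system core → C:10 H:8
  (− 3 ring H displaced by substituents)
  + COOH → C:1 H:1 O:2
  + Cl → Cl:1
  + F → F:1
Element totals:
  C: 11
  H: 6
  Cl: 1
  F: 1
  O: 2
Molecular formula: C11H6ClFO2.
Molar mass = 224.615 g/mol.
Mass from O: 2 × 15.999 = 31.998 g/mol.
%O = 31.998 / 224.615 × 100 = 14.25%.

14.25%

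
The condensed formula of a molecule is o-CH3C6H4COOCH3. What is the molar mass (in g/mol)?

Atom tally by fragment:
  benzene ring core → C:6 H:6
  (− 2 ring H displaced by substituents)
  + CH3 → C:1 H:3
  + COOCH3 → C:2 H:3 O:2
Element totals:
  C: 9
  H: 10
  O: 2
Molecular formula: C9H10O2.
  M = 9(12.011) + 10(1.008) + 2(15.999)
    = 108.099 + 10.080 + 31.998 = 150.177

150.18 g/mol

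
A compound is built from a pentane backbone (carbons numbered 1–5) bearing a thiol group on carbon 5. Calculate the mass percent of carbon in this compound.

57.63%

Atom tally by fragment:
  CH3 → C:1 H:3
  CH2 → C:1 H:2
  CH2 → C:1 H:2
  CH2 → C:1 H:2
  CH2SH → C:1 H:3 S:1
Element totals:
  C: 5
  H: 12
  S: 1
Molecular formula: C5H12S.
Molar mass = 104.211 g/mol.
Mass from C: 5 × 12.011 = 60.055 g/mol.
%C = 60.055 / 104.211 × 100 = 57.63%.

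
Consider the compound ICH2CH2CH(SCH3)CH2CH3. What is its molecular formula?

Atom tally by fragment:
  ICH2 → C:1 H:2 I:1
  CH2 → C:1 H:2
  CH(SCH3) → C:2 H:4 S:1
  CH2 → C:1 H:2
  CH3 → C:1 H:3
Element totals:
  C: 6
  H: 13
  I: 1
  S: 1

C6H13IS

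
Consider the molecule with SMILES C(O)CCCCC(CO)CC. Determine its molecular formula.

Atom tally by fragment:
  HOCH2 → C:1 H:3 O:1
  CH2 → C:1 H:2
  CH2 → C:1 H:2
  CH2 → C:1 H:2
  CH2 → C:1 H:2
  CH(CH2OH) → C:2 H:4 O:1
  CH2 → C:1 H:2
  CH3 → C:1 H:3
Element totals:
  C: 9
  H: 20
  O: 2

C9H20O2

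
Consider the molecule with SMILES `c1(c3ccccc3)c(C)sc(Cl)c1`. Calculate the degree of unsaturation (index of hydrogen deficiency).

Atom tally by fragment:
  thiophene ring core → C:4 H:4 S:1
  (− 3 ring H displaced by substituents)
  + C6H5 → C:6 H:5
  + CH3 → C:1 H:3
  + Cl → Cl:1
Element totals:
  C: 11
  H: 9
  Cl: 1
  S: 1
Molecular formula: C11H9ClS.
DoU = (2C + 2 + N − H − X) / 2 = (2·11 + 2 + 0 − 9 − 1) / 2 = 7.

7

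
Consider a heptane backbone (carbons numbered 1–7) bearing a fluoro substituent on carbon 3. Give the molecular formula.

Atom tally by fragment:
  CH3 → C:1 H:3
  CH2 → C:1 H:2
  CH(F) → C:1 H:1 F:1
  CH2 → C:1 H:2
  CH2 → C:1 H:2
  CH2 → C:1 H:2
  CH3 → C:1 H:3
Element totals:
  C: 7
  H: 15
  F: 1

C7H15F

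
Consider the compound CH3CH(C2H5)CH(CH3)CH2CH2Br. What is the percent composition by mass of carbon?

Element totals:
  C: 8
  H: 17
  Br: 1
Molecular formula: C8H17Br.
Molar mass = 193.128 g/mol.
Mass from C: 8 × 12.011 = 96.088 g/mol.
%C = 96.088 / 193.128 × 100 = 49.75%.

49.75%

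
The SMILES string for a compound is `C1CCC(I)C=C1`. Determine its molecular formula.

C6H9I

Atom tally by fragment:
  cyclohexene ring core → C:6 H:10
  (− 1 ring H displaced by substituents)
  + I → I:1
Element totals:
  C: 6
  H: 9
  I: 1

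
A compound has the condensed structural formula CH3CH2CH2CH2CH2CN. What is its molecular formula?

C6H11N

Element totals:
  C: 6
  H: 11
  N: 1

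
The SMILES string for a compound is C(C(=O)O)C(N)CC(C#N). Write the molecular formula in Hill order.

C6H10N2O2

Atom tally by fragment:
  HOOCCH2 → C:2 H:3 O:2
  CH(NH2) → C:1 H:3 N:1
  CH2 → C:1 H:2
  CH2CN → C:2 H:2 N:1
Element totals:
  C: 6
  H: 10
  N: 2
  O: 2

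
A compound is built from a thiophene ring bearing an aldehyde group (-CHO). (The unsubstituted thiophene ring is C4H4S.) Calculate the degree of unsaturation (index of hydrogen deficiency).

Atom tally by fragment:
  thiophene ring core → C:4 H:4 S:1
  (− 1 ring H displaced by substituents)
  + CHO → C:1 H:1 O:1
Element totals:
  C: 5
  H: 4
  O: 1
  S: 1
Molecular formula: C5H4OS.
DoU = (2C + 2 + N − H − X) / 2 = (2·5 + 2 + 0 − 4 − 0) / 2 = 4.

4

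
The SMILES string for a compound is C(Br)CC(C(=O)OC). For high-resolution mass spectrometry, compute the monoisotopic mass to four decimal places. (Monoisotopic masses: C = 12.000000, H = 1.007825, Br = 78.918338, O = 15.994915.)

Atom tally by fragment:
  BrCH2 → C:1 H:2 Br:1
  CH2 → C:1 H:2
  CH2COOCH3 → C:3 H:5 O:2
Element totals:
  C: 5
  H: 9
  Br: 1
  O: 2
Molecular formula: C5H9BrO2.
  M = 5(12.0) + 9(1.007825) + 78.918338 + 2(15.994915)
    = 60.000000 + 9.070425 + 78.918338 + 31.989830 = 179.978593

179.9786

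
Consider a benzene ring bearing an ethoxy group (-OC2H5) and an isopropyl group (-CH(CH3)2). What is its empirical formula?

C11H16O

Atom tally by fragment:
  benzene ring core → C:6 H:6
  (− 2 ring H displaced by substituents)
  + OC2H5 → C:2 H:5 O:1
  + CH(CH3)2 → C:3 H:7
Element totals:
  C: 11
  H: 16
  O: 1
Molecular formula: C11H16O.
gcd of subscripts (11, 16, 1) = 1, so the empirical formula equals the molecular formula.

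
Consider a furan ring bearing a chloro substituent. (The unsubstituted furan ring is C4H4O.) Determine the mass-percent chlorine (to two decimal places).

34.58%

Atom tally by fragment:
  furan ring core → C:4 H:4 O:1
  (− 1 ring H displaced by substituents)
  + Cl → Cl:1
Element totals:
  C: 4
  H: 3
  Cl: 1
  O: 1
Molecular formula: C4H3ClO.
Molar mass = 102.517 g/mol.
Mass from Cl: 1 × 35.45 = 35.450 g/mol.
%Cl = 35.450 / 102.517 × 100 = 34.58%.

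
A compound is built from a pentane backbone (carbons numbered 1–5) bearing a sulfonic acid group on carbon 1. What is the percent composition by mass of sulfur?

Atom tally by fragment:
  HO3SCH2 → C:1 H:3 S:1 O:3
  CH2 → C:1 H:2
  CH2 → C:1 H:2
  CH2 → C:1 H:2
  CH3 → C:1 H:3
Element totals:
  C: 5
  H: 12
  O: 3
  S: 1
Molecular formula: C5H12O3S.
Molar mass = 152.208 g/mol.
Mass from S: 1 × 32.06 = 32.060 g/mol.
%S = 32.060 / 152.208 × 100 = 21.06%.

21.06%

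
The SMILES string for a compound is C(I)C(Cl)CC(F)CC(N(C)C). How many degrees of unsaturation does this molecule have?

Atom tally by fragment:
  ICH2 → C:1 H:2 I:1
  CH(Cl) → C:1 H:1 Cl:1
  CH2 → C:1 H:2
  CH(F) → C:1 H:1 F:1
  CH2 → C:1 H:2
  CH2N(CH3)2 → C:3 H:8 N:1
Element totals:
  C: 8
  H: 16
  Cl: 1
  F: 1
  I: 1
  N: 1
Molecular formula: C8H16ClFIN.
DoU = (2C + 2 + N − H − X) / 2 = (2·8 + 2 + 1 − 16 − 3) / 2 = 0.

0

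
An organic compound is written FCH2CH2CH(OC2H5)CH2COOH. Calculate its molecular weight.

164.18 g/mol

Element totals:
  C: 7
  H: 13
  F: 1
  O: 3
Molecular formula: C7H13FO3.
  M = 7(12.011) + 13(1.008) + 18.998 + 3(15.999)
    = 84.077 + 13.104 + 18.998 + 47.997 = 164.176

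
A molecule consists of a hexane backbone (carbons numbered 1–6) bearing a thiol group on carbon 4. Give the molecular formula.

C6H14S

Atom tally by fragment:
  CH3 → C:1 H:3
  CH2 → C:1 H:2
  CH2 → C:1 H:2
  CH(SH) → C:1 H:2 S:1
  CH2 → C:1 H:2
  CH3 → C:1 H:3
Element totals:
  C: 6
  H: 14
  S: 1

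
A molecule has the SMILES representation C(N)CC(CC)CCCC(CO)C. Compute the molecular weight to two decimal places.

Atom tally by fragment:
  H2NCH2 → C:1 H:4 N:1
  CH2 → C:1 H:2
  CH(C2H5) → C:3 H:6
  CH2 → C:1 H:2
  CH2 → C:1 H:2
  CH2 → C:1 H:2
  CH(CH2OH) → C:2 H:4 O:1
  CH3 → C:1 H:3
Element totals:
  C: 11
  H: 25
  N: 1
  O: 1
Molecular formula: C11H25NO.
  M = 11(12.011) + 25(1.008) + 14.007 + 15.999
    = 132.121 + 25.200 + 14.007 + 15.999 = 187.327

187.33 g/mol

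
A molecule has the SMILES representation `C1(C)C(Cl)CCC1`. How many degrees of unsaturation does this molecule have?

Atom tally by fragment:
  cyclopentane ring core → C:5 H:10
  (− 2 ring H displaced by substituents)
  + CH3 → C:1 H:3
  + Cl → Cl:1
Element totals:
  C: 6
  H: 11
  Cl: 1
Molecular formula: C6H11Cl.
DoU = (2C + 2 + N − H − X) / 2 = (2·6 + 2 + 0 − 11 − 1) / 2 = 1.

1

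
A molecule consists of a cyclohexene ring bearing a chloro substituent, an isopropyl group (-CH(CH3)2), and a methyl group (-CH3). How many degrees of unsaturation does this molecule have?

2

Atom tally by fragment:
  cyclohexene ring core → C:6 H:10
  (− 3 ring H displaced by substituents)
  + Cl → Cl:1
  + CH(CH3)2 → C:3 H:7
  + CH3 → C:1 H:3
Element totals:
  C: 10
  H: 17
  Cl: 1
Molecular formula: C10H17Cl.
DoU = (2C + 2 + N − H − X) / 2 = (2·10 + 2 + 0 − 17 − 1) / 2 = 2.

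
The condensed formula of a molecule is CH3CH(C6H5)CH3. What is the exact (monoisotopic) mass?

Element totals:
  C: 9
  H: 12
Molecular formula: C9H12.
  M = 9(12.0) + 12(1.007825)
    = 108.000000 + 12.093900 = 120.093900

120.0939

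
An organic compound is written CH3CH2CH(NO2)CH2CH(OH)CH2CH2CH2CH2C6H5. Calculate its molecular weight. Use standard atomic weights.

Element totals:
  C: 15
  H: 23
  N: 1
  O: 3
Molecular formula: C15H23NO3.
  M = 15(12.011) + 23(1.008) + 14.007 + 3(15.999)
    = 180.165 + 23.184 + 14.007 + 47.997 = 265.353

265.35 g/mol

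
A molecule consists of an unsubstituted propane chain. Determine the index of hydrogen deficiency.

0

Atom tally by fragment:
  CH3 → C:1 H:3
  CH2 → C:1 H:2
  CH3 → C:1 H:3
Element totals:
  C: 3
  H: 8
Molecular formula: C3H8.
DoU = (2C + 2 + N − H − X) / 2 = (2·3 + 2 + 0 − 8 − 0) / 2 = 0.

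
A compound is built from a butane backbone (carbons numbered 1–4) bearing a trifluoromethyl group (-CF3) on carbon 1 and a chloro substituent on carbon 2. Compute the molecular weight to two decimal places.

160.56 g/mol

Atom tally by fragment:
  F3CCH2 → C:2 H:2 F:3
  CH(Cl) → C:1 H:1 Cl:1
  CH2 → C:1 H:2
  CH3 → C:1 H:3
Element totals:
  C: 5
  H: 8
  Cl: 1
  F: 3
Molecular formula: C5H8ClF3.
  M = 5(12.011) + 8(1.008) + 35.45 + 3(18.998)
    = 60.055 + 8.064 + 35.450 + 56.994 = 160.563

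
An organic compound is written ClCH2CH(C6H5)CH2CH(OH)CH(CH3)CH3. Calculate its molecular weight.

Element totals:
  C: 13
  H: 19
  Cl: 1
  O: 1
Molecular formula: C13H19ClO.
  M = 13(12.011) + 19(1.008) + 35.45 + 15.999
    = 156.143 + 19.152 + 35.450 + 15.999 = 226.744

226.74 g/mol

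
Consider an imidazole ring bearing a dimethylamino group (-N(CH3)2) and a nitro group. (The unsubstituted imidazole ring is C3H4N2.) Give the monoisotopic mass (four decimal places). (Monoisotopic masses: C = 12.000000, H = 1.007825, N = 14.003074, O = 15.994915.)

Atom tally by fragment:
  imidazole ring core → C:3 H:4 N:2
  (− 2 ring H displaced by substituents)
  + N(CH3)2 → N:1 C:2 H:6
  + NO2 → N:1 O:2
Element totals:
  C: 5
  H: 8
  N: 4
  O: 2
Molecular formula: C5H8N4O2.
  M = 5(12.0) + 8(1.007825) + 4(14.003074) + 2(15.994915)
    = 60.000000 + 8.062600 + 56.012296 + 31.989830 = 156.064726

156.0647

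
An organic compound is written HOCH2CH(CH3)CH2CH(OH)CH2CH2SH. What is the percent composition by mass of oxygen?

Element totals:
  C: 7
  H: 16
  O: 2
  S: 1
Molecular formula: C7H16O2S.
Molar mass = 164.263 g/mol.
Mass from O: 2 × 15.999 = 31.998 g/mol.
%O = 31.998 / 164.263 × 100 = 19.48%.

19.48%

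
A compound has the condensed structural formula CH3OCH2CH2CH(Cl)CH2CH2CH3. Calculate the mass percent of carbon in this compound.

Element totals:
  C: 7
  H: 15
  Cl: 1
  O: 1
Molecular formula: C7H15ClO.
Molar mass = 150.646 g/mol.
Mass from C: 7 × 12.011 = 84.077 g/mol.
%C = 84.077 / 150.646 × 100 = 55.81%.

55.81%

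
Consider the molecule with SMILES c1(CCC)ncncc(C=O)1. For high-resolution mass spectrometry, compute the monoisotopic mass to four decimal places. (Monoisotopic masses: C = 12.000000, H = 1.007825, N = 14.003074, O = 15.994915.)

150.0793

Atom tally by fragment:
  pyrimidine ring core → C:4 H:4 N:2
  (− 2 ring H displaced by substituents)
  + CH2CH2CH3 → C:3 H:7
  + CHO → C:1 H:1 O:1
Element totals:
  C: 8
  H: 10
  N: 2
  O: 1
Molecular formula: C8H10N2O.
  M = 8(12.0) + 10(1.007825) + 2(14.003074) + 15.994915
    = 96.000000 + 10.078250 + 28.006148 + 15.994915 = 150.079313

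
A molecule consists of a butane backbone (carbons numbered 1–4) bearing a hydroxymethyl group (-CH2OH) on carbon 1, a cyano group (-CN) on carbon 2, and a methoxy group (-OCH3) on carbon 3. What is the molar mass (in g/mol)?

143.19 g/mol

Atom tally by fragment:
  HOCH2CH2 → C:2 H:5 O:1
  CH(CN) → C:2 H:1 N:1
  CH(OCH3) → C:2 H:4 O:1
  CH3 → C:1 H:3
Element totals:
  C: 7
  H: 13
  N: 1
  O: 2
Molecular formula: C7H13NO2.
  M = 7(12.011) + 13(1.008) + 14.007 + 2(15.999)
    = 84.077 + 13.104 + 14.007 + 31.998 = 143.186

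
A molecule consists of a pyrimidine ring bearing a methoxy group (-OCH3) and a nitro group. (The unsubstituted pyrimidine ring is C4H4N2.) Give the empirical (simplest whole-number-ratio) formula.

C5H5N3O3

Atom tally by fragment:
  pyrimidine ring core → C:4 H:4 N:2
  (− 2 ring H displaced by substituents)
  + OCH3 → C:1 H:3 O:1
  + NO2 → N:1 O:2
Element totals:
  C: 5
  H: 5
  N: 3
  O: 3
Molecular formula: C5H5N3O3.
gcd of subscripts (5, 5, 3, 3) = 1, so the empirical formula equals the molecular formula.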